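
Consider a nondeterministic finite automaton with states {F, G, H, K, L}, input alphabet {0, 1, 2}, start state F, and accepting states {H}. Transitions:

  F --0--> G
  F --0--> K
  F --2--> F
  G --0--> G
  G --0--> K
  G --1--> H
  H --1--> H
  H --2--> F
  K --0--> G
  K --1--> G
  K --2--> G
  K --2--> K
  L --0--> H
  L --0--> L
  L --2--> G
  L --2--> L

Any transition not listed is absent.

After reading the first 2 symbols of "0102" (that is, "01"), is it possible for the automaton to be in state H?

Yes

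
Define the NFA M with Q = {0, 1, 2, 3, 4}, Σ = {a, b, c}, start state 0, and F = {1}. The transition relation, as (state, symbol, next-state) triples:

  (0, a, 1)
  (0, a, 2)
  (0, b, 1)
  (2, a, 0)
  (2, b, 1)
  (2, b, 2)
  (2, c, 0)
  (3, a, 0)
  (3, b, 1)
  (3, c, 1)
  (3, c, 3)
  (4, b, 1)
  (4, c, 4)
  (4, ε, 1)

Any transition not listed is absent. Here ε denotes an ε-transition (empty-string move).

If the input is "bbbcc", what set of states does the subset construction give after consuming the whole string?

∅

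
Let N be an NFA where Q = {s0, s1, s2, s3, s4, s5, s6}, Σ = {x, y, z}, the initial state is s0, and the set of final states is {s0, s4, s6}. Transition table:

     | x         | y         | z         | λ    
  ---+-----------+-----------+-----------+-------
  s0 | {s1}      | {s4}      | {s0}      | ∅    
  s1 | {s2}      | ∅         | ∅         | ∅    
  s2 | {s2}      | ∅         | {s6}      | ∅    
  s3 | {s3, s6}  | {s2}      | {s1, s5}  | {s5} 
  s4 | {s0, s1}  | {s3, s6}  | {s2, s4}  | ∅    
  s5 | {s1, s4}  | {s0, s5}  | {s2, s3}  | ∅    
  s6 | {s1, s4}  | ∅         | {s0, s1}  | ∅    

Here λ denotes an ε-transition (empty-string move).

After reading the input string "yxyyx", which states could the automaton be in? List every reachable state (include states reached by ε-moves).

Start in {s0}.
Read 'y': s0→{s4}; now {s4}.
Read 'x': s4→{s0, s1}; now {s0, s1}.
Read 'y': s0→{s4}, s1→∅; now {s4}.
Read 'y': s4→{s3, s6}; union {s3, s6}; ε-closure = {s3, s5, s6}.
Read 'x': s3→{s3, s6}, s5→{s1, s4}, s6→{s1, s4}; union {s1, s3, s4, s6}; ε-closure = {s1, s3, s4, s5, s6}.

{s1, s3, s4, s5, s6}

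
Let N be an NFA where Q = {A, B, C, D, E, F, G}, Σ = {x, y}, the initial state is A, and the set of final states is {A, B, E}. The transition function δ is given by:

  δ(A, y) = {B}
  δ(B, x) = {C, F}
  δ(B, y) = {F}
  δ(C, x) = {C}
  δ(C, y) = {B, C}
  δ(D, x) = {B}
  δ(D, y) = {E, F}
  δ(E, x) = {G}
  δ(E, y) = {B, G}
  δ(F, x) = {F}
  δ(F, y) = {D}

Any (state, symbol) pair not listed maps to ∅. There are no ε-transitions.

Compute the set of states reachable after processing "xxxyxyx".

∅

Start in {A}.
Read 'x': A→∅; now ∅.
The set is empty and remains empty for the remaining 6 symbols.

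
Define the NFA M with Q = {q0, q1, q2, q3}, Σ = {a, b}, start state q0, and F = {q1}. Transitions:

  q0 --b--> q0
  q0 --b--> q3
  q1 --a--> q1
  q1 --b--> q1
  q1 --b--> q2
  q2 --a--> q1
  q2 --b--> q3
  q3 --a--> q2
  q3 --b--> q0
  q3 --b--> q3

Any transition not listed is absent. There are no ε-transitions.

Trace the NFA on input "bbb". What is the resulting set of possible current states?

{q0, q3}

Start in {q0}.
Read 'b': {q0} → {q0, q3}.
Read 'b': {q0, q3} → {q0, q3}.
Read 'b': {q0, q3} → {q0, q3}.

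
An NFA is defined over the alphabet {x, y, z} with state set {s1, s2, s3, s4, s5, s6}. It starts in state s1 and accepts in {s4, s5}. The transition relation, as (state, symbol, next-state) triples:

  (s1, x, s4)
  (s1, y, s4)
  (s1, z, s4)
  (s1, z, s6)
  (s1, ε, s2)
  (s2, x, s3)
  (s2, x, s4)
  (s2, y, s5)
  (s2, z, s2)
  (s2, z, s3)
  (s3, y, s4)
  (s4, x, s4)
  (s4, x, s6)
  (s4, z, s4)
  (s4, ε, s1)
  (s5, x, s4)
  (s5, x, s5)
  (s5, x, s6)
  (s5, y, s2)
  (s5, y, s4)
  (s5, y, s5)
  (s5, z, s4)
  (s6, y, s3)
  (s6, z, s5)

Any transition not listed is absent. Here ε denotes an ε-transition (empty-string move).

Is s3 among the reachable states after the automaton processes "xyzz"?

Yes

Start: ε-closure({s1}) = {s1, s2}.
Read 'x': {s1, s2} → {s1, s2, s3, s4}.
Read 'y': {s1, s2, s3, s4} → {s1, s2, s4, s5}.
Read 'z': {s1, s2, s4, s5} → {s1, s2, s3, s4, s6}.
Read 'z': {s1, s2, s3, s4, s6} → {s1, s2, s3, s4, s5, s6}.
State s3 is in {s1, s2, s3, s4, s5, s6}.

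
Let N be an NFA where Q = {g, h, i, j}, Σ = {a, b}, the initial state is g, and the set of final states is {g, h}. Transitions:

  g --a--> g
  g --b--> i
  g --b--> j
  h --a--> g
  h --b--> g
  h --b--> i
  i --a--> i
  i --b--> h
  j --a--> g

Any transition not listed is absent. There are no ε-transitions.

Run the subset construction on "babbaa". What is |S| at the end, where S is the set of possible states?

Start in {g}.
Read 'b': {g} → {i, j}.
Read 'a': {i, j} → {g, i}.
Read 'b': {g, i} → {h, i, j}.
Read 'b': {h, i, j} → {g, h, i}.
Read 'a': {g, h, i} → {g, i}.
Read 'a': {g, i} → {g, i}.
That set has 2 states.

2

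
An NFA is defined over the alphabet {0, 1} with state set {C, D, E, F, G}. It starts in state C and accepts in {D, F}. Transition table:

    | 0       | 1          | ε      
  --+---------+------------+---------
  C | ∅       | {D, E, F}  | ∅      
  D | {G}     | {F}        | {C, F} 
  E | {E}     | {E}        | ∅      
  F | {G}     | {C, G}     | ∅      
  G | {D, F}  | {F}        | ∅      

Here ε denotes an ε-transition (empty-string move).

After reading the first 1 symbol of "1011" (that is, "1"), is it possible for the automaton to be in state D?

Start in {C}.
Read '1': {C} → {C, D, E, F}.
State D is in {C, D, E, F}.

Yes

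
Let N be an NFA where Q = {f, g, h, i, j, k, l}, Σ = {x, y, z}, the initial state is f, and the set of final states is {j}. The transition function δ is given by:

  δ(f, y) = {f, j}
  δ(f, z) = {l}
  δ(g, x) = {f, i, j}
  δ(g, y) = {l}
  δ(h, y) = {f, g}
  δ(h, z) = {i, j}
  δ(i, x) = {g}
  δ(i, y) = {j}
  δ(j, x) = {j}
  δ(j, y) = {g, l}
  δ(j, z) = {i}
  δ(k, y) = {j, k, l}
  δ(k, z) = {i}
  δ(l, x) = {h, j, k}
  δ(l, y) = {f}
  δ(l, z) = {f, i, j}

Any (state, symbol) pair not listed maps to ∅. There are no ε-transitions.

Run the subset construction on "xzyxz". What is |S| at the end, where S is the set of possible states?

0

Start in {f}.
Read 'x': f→∅; now ∅.
The set is empty and remains empty for the remaining 4 symbols.
That set has 0 states.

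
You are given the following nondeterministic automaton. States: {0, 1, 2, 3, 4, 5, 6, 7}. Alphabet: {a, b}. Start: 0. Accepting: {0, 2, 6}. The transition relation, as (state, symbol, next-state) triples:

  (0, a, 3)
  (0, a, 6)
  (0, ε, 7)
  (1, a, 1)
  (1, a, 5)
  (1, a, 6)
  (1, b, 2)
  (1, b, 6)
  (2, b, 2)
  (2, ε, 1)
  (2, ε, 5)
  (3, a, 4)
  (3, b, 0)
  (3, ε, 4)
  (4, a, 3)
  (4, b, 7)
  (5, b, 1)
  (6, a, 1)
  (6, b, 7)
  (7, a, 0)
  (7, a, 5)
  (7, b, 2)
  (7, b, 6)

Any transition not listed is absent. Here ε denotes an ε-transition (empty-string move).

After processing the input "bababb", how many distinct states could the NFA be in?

Start: ε-closure({0}) = {0, 7}.
Read 'b': 0→∅, 7→{2, 6}; union {2, 6}; ε-closure = {1, 2, 5, 6}.
Read 'a': 1→{1, 5, 6}, 2→∅, 5→∅, 6→{1}; now {1, 5, 6}.
Read 'b': 1→{2, 6}, 5→{1}, 6→{7}; union {1, 2, 6, 7}; ε-closure = {1, 2, 5, 6, 7}.
Read 'a': 1→{1, 5, 6}, 2→∅, 5→∅, 6→{1}, 7→{0, 5}; union {0, 1, 5, 6}; ε-closure = {0, 1, 5, 6, 7}.
Read 'b': 0→∅, 1→{2, 6}, 5→{1}, 6→{7}, 7→{2, 6}; union {1, 2, 6, 7}; ε-closure = {1, 2, 5, 6, 7}.
Read 'b': 1→{2, 6}, 2→{2}, 5→{1}, 6→{7}, 7→{2, 6}; union {1, 2, 6, 7}; ε-closure = {1, 2, 5, 6, 7}.
That set has 5 states.

5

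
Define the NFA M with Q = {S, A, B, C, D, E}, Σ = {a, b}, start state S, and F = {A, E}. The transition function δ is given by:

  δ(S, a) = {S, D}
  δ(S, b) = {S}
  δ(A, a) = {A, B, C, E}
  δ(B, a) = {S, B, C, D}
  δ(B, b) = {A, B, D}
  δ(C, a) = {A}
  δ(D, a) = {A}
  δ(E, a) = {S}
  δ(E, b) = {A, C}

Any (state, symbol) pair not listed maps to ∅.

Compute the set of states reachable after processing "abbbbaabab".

Start in {S}.
Read 'a': S→{S, D}; now {S, D}.
Read 'b': S→{S}, D→∅; now {S}.
Read 'b': S→{S}; now {S}.
Read 'b': S→{S}; now {S}.
Read 'b': S→{S}; now {S}.
Read 'a': S→{S, D}; now {S, D}.
Read 'a': S→{S, D}, D→{A}; now {S, A, D}.
Read 'b': S→{S}, A→∅, D→∅; now {S}.
Read 'a': S→{S, D}; now {S, D}.
Read 'b': S→{S}, D→∅; now {S}.

{S}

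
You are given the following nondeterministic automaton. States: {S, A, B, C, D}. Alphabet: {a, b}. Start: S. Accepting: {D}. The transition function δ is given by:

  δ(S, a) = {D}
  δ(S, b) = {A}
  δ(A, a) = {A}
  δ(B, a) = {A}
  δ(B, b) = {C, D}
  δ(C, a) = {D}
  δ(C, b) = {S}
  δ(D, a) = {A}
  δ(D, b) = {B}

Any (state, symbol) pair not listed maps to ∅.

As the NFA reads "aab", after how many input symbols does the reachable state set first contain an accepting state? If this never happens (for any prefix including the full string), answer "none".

1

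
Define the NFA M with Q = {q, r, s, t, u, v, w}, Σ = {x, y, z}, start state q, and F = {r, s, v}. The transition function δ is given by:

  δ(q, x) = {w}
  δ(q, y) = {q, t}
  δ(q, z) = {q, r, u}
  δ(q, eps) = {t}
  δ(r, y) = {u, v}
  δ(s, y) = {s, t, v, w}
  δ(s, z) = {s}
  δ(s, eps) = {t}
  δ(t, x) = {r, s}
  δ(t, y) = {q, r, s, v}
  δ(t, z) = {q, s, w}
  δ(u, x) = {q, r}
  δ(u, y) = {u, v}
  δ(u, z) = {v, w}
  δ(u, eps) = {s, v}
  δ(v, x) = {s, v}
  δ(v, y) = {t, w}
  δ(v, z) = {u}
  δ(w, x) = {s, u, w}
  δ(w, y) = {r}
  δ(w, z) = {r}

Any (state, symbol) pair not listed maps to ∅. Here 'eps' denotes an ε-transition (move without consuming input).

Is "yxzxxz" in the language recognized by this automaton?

Start: ε-closure({q}) = {q, t}.
Read 'y': {q, t} → {q, r, s, t, v}.
Read 'x': {q, r, s, t, v} → {r, s, t, v, w}.
Read 'z': {r, s, t, v, w} → {q, r, s, t, u, v, w}.
Read 'x': {q, r, s, t, u, v, w} → {q, r, s, t, u, v, w}.
Read 'x': {q, r, s, t, u, v, w} → {q, r, s, t, u, v, w}.
Read 'z': {q, r, s, t, u, v, w} → {q, r, s, t, u, v, w}.
The final set {q, r, s, t, u, v, w} contains the accepting states r, s, v.

Yes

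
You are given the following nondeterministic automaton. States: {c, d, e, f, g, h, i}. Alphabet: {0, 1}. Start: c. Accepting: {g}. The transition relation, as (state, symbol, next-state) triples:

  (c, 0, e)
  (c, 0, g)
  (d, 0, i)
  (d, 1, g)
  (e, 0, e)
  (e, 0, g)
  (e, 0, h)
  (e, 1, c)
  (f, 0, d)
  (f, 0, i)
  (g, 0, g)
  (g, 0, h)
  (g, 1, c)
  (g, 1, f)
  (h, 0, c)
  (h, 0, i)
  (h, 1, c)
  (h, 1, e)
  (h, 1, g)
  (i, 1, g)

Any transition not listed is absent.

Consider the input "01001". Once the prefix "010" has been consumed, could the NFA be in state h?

Start in {c}.
Read '0': {c} → {e, g}.
Read '1': {e, g} → {c, f}.
Read '0': {c, f} → {d, e, g, i}.
State h is not in {d, e, g, i}.

No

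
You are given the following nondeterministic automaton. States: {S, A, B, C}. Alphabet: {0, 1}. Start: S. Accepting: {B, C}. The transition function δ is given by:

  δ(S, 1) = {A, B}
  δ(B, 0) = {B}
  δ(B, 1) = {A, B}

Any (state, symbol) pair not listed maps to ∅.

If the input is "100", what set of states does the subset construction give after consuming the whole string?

Start in {S}.
Read '1': {S} → {A, B}.
Read '0': {A, B} → {B}.
Read '0': {B} → {B}.

{B}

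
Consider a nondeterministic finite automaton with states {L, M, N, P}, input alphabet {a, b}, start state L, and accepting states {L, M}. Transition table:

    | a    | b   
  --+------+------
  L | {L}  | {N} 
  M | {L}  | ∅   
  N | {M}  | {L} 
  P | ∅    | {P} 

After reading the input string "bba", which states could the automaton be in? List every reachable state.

{L}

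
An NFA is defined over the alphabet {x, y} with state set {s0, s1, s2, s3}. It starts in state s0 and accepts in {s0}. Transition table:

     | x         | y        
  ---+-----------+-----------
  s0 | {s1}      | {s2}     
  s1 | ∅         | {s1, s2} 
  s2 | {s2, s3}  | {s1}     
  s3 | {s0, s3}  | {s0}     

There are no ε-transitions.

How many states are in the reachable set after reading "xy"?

2

Start in {s0}.
Read 'x': {s0} → {s1}.
Read 'y': {s1} → {s1, s2}.
That set has 2 states.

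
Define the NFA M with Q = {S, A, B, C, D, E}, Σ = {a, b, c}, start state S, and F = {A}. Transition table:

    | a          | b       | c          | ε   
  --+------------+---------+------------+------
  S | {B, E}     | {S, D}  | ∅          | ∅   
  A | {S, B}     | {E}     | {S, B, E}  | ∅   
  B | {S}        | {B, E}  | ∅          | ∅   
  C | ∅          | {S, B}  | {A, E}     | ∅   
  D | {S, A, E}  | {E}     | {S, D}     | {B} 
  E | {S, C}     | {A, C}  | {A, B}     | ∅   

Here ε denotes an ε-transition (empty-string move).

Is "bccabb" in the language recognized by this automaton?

Start in {S}.
Read 'b': S→{S, D}; union {S, D}; ε-closure = {S, B, D}.
Read 'c': S→∅, B→∅, D→{S, D}; union {S, D}; ε-closure = {S, B, D}.
Read 'c': S→∅, B→∅, D→{S, D}; union {S, D}; ε-closure = {S, B, D}.
Read 'a': S→{B, E}, B→{S}, D→{S, A, E}; now {S, A, B, E}.
Read 'b': S→{S, D}, A→{E}, B→{B, E}, E→{A, C}; now {S, A, B, C, D, E}.
Read 'b': S→{S, D}, A→{E}, B→{B, E}, C→{S, B}, D→{E}, E→{A, C}; now {S, A, B, C, D, E}.
The final set {S, A, B, C, D, E} contains the accepting state A.

Yes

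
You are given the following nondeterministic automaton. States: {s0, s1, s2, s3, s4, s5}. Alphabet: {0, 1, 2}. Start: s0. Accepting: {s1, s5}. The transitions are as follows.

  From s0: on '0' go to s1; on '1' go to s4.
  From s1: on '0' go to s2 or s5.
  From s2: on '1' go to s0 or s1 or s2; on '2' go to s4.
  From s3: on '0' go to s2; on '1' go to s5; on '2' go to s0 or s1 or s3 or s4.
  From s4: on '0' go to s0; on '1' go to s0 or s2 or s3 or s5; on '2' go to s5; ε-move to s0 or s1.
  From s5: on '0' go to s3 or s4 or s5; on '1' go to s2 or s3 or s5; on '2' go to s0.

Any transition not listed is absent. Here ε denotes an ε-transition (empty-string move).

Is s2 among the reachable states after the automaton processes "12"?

No

Start in {s0}.
Read '1': {s0} → {s0, s1, s4}.
Read '2': {s0, s1, s4} → {s5}.
State s2 is not in {s5}.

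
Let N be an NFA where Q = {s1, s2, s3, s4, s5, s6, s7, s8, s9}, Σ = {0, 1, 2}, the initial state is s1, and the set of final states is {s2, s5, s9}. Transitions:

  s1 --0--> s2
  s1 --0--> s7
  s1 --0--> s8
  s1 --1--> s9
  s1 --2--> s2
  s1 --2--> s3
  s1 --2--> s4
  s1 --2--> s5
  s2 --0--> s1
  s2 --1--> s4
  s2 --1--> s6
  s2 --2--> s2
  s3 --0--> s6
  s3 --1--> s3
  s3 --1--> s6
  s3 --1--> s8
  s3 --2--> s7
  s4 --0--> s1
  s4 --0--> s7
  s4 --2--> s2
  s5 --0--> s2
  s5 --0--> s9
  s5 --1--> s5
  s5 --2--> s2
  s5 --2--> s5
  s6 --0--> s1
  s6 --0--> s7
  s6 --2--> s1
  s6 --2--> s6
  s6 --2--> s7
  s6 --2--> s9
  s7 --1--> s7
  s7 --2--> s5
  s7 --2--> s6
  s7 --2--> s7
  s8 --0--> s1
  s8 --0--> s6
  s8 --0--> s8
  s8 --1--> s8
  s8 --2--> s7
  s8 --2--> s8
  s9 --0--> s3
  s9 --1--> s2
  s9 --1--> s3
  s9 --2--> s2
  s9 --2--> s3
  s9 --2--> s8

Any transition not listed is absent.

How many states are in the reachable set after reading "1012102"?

Start in {s1}.
Read '1': s1→{s9}; now {s9}.
Read '0': s9→{s3}; now {s3}.
Read '1': s3→{s3, s6, s8}; now {s3, s6, s8}.
Read '2': s3→{s7}, s6→{s1, s6, s7, s9}, s8→{s7, s8}; now {s1, s6, s7, s8, s9}.
Read '1': s1→{s9}, s6→∅, s7→{s7}, s8→{s8}, s9→{s2, s3}; now {s2, s3, s7, s8, s9}.
Read '0': s2→{s1}, s3→{s6}, s7→∅, s8→{s1, s6, s8}, s9→{s3}; now {s1, s3, s6, s8}.
Read '2': s1→{s2, s3, s4, s5}, s3→{s7}, s6→{s1, s6, s7, s9}, s8→{s7, s8}; now {s1, s2, s3, s4, s5, s6, s7, s8, s9}.
That set has 9 states.

9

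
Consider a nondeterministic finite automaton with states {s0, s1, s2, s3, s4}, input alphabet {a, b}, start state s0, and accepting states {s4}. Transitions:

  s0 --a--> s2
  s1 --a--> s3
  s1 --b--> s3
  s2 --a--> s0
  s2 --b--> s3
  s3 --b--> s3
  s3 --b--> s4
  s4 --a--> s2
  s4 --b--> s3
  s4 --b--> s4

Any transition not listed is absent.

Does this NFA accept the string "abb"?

Start in {s0}.
Read 'a': s0→{s2}; now {s2}.
Read 'b': s2→{s3}; now {s3}.
Read 'b': s3→{s3, s4}; now {s3, s4}.
The final set {s3, s4} contains the accepting state s4.

Yes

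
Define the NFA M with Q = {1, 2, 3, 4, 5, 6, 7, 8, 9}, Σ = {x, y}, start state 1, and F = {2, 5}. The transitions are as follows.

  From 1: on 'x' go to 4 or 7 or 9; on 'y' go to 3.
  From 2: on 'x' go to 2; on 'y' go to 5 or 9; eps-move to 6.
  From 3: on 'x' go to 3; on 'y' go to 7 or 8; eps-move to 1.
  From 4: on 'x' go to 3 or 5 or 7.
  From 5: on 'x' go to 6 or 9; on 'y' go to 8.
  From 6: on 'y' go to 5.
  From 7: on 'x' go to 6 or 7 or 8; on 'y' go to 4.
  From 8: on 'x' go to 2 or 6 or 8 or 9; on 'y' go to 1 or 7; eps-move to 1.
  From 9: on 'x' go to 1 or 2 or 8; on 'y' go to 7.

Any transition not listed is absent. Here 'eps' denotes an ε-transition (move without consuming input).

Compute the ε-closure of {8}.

{1, 8}

Begin with {8}.
ε-move 8 → 1; add 1.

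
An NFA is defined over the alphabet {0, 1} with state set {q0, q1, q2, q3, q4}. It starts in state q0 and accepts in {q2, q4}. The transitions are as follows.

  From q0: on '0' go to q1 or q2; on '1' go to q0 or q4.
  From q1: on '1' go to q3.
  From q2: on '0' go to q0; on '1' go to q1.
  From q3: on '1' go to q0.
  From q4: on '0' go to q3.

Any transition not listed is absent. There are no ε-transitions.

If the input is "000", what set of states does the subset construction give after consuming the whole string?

{q1, q2}

Start in {q0}.
Read '0': q0→{q1, q2}; now {q1, q2}.
Read '0': q1→∅, q2→{q0}; now {q0}.
Read '0': q0→{q1, q2}; now {q1, q2}.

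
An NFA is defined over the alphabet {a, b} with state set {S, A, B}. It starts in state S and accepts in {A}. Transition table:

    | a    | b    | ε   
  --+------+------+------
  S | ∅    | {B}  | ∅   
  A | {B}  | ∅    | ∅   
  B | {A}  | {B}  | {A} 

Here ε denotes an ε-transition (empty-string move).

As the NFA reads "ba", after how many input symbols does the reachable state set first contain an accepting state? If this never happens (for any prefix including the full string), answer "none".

Start in {S}.
Read 'b': S→{B}; union {B}; ε-closure = {A, B}.
None of the earlier sets intersect F, but {A, B} does.

1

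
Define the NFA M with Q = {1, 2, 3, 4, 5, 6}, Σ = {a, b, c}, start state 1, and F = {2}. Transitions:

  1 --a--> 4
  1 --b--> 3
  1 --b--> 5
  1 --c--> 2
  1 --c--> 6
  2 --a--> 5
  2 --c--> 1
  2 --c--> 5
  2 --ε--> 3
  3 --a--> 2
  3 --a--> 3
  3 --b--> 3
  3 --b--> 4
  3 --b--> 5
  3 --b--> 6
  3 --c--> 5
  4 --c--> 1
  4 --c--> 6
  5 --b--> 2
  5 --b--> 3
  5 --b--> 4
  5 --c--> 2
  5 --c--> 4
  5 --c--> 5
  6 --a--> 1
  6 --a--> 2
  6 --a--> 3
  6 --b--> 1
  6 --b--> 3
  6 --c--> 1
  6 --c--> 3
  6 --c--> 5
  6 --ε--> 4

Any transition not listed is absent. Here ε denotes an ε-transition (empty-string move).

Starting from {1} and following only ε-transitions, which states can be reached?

Begin with {1}.
No ε-moves leave this set, so the closure equals the set itself.

{1}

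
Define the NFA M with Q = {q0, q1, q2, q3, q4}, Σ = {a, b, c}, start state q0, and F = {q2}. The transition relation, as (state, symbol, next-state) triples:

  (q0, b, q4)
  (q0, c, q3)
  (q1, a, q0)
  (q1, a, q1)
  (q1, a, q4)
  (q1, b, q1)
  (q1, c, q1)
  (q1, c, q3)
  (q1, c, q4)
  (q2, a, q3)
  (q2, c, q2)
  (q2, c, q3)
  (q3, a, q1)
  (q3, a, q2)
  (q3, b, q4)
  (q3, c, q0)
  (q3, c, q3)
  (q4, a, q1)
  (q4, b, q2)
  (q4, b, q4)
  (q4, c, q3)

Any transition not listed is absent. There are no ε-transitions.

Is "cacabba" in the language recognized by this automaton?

No

Start in {q0}.
Read 'c': q0→{q3}; now {q3}.
Read 'a': q3→{q1, q2}; now {q1, q2}.
Read 'c': q1→{q1, q3, q4}, q2→{q2, q3}; now {q1, q2, q3, q4}.
Read 'a': q1→{q0, q1, q4}, q2→{q3}, q3→{q1, q2}, q4→{q1}; now {q0, q1, q2, q3, q4}.
Read 'b': q0→{q4}, q1→{q1}, q2→∅, q3→{q4}, q4→{q2, q4}; now {q1, q2, q4}.
Read 'b': q1→{q1}, q2→∅, q4→{q2, q4}; now {q1, q2, q4}.
Read 'a': q1→{q0, q1, q4}, q2→{q3}, q4→{q1}; now {q0, q1, q3, q4}.
The final set {q0, q1, q3, q4} contains no accepting state.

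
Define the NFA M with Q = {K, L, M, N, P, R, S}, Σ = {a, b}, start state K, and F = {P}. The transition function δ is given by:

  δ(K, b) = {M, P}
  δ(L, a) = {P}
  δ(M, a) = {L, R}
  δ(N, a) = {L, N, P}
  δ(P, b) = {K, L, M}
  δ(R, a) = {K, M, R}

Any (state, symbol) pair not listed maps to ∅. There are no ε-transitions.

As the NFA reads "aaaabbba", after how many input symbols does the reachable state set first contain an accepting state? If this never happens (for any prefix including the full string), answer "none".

none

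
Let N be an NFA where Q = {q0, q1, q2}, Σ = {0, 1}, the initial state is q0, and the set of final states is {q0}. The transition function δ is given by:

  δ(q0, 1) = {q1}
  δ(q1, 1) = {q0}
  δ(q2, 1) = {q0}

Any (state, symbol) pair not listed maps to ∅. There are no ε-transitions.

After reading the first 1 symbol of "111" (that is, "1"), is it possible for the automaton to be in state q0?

Start in {q0}.
Read '1': {q0} → {q1}.
State q0 is not in {q1}.

No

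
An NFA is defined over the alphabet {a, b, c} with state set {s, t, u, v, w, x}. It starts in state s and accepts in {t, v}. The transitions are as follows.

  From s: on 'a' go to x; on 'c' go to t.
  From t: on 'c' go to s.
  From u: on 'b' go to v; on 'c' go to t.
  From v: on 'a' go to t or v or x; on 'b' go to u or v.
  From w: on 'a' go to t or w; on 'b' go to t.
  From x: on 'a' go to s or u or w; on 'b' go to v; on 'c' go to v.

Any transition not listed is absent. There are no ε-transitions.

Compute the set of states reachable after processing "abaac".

{s, t, v}

Start in {s}.
Read 'a': {s} → {x}.
Read 'b': {x} → {v}.
Read 'a': {v} → {t, v, x}.
Read 'a': {t, v, x} → {s, t, u, v, w, x}.
Read 'c': {s, t, u, v, w, x} → {s, t, v}.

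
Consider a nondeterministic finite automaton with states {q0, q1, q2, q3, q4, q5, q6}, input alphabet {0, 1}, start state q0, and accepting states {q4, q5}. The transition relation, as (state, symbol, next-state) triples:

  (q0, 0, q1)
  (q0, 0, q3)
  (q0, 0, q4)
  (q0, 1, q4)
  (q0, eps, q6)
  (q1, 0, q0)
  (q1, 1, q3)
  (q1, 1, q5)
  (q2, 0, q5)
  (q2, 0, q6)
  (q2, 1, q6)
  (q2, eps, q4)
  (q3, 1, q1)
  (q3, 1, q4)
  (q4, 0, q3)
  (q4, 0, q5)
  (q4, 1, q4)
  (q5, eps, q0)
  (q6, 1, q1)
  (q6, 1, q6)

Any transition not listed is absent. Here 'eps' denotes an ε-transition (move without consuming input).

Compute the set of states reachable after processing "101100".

{q0, q1, q3, q4, q5, q6}

Start: ε-closure({q0}) = {q0, q6}.
Read '1': q0→{q4}, q6→{q1, q6}; now {q1, q4, q6}.
Read '0': q1→{q0}, q4→{q3, q5}, q6→∅; union {q0, q3, q5}; ε-closure = {q0, q3, q5, q6}.
Read '1': q0→{q4}, q3→{q1, q4}, q5→∅, q6→{q1, q6}; now {q1, q4, q6}.
Read '1': q1→{q3, q5}, q4→{q4}, q6→{q1, q6}; union {q1, q3, q4, q5, q6}; ε-closure = {q0, q1, q3, q4, q5, q6}.
Read '0': q0→{q1, q3, q4}, q1→{q0}, q3→∅, q4→{q3, q5}, q5→∅, q6→∅; union {q0, q1, q3, q4, q5}; ε-closure = {q0, q1, q3, q4, q5, q6}.
Read '0': q0→{q1, q3, q4}, q1→{q0}, q3→∅, q4→{q3, q5}, q5→∅, q6→∅; union {q0, q1, q3, q4, q5}; ε-closure = {q0, q1, q3, q4, q5, q6}.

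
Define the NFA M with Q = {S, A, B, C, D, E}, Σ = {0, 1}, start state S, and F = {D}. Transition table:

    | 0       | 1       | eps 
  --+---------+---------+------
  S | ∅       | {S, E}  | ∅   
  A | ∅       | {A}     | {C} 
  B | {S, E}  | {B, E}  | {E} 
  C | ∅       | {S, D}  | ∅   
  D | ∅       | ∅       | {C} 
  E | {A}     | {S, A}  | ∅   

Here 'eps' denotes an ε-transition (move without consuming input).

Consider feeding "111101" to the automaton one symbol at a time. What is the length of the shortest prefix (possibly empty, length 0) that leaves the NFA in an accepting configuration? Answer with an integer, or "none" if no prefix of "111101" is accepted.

Start in {S}.
Read '1': {S} → {S, E}.
Read '1': {S, E} → {S, A, C, E}.
Read '1': {S, A, C, E} → {S, A, C, D, E}.
None of the earlier sets intersect F, but {S, A, C, D, E} does.

3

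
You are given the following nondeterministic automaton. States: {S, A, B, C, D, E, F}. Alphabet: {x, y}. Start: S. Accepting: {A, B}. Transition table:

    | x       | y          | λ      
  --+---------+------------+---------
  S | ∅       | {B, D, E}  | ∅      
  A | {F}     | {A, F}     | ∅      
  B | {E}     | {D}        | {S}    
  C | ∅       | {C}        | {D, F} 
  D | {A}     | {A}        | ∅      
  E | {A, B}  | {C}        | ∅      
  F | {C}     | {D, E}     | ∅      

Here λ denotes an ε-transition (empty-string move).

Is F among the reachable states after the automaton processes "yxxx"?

Yes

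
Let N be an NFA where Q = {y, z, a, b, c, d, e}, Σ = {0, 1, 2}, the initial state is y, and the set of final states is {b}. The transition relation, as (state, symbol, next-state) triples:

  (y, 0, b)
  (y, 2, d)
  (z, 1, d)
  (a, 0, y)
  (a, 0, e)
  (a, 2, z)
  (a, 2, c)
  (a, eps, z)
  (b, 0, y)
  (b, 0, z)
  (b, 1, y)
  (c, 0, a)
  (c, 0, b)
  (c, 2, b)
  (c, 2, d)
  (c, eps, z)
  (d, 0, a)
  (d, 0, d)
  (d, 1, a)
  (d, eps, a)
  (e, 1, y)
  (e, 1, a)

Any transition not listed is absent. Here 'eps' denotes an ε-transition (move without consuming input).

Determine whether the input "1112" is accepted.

Start in {y}.
Read '1': y→∅; now ∅.
The set is empty and remains empty for the remaining 3 symbols.
The final set ∅ contains no accepting state.

No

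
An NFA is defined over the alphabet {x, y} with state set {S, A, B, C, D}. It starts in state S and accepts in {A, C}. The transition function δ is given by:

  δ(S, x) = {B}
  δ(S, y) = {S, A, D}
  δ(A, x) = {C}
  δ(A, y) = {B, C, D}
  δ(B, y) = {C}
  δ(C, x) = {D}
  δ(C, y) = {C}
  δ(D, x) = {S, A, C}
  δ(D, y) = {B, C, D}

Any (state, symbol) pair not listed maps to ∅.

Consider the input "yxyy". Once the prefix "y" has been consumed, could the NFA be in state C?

Start in {S}.
Read 'y': S→{S, A, D}; now {S, A, D}.
State C is not in {S, A, D}.

No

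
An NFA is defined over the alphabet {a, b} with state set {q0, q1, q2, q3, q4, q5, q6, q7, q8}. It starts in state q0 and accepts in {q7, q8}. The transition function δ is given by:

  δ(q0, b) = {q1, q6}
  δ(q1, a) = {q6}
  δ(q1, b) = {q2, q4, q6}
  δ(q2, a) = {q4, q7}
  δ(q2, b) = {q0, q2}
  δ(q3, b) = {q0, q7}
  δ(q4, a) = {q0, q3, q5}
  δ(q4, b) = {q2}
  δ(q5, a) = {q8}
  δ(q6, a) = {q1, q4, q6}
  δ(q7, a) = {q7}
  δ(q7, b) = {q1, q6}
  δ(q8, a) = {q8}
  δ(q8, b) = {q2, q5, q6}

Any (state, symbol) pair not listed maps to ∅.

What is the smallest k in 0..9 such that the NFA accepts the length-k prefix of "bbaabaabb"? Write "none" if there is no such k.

3

Start in {q0}.
Read 'b': {q0} → {q1, q6}.
Read 'b': {q1, q6} → {q2, q4, q6}.
Read 'a': {q2, q4, q6} → {q0, q1, q3, q4, q5, q6, q7}.
None of the earlier sets intersect F, but {q0, q1, q3, q4, q5, q6, q7} does.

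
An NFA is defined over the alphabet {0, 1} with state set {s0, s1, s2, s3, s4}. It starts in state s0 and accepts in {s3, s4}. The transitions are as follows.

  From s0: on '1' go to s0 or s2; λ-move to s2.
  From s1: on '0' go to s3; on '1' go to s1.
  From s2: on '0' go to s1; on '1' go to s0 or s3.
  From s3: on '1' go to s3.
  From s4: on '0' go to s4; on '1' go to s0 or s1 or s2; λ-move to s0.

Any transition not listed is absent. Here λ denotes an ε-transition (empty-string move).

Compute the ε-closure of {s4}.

Begin with {s4}.
ε-move s4 → s0; add s0.
ε-move s0 → s2; add s2.

{s0, s2, s4}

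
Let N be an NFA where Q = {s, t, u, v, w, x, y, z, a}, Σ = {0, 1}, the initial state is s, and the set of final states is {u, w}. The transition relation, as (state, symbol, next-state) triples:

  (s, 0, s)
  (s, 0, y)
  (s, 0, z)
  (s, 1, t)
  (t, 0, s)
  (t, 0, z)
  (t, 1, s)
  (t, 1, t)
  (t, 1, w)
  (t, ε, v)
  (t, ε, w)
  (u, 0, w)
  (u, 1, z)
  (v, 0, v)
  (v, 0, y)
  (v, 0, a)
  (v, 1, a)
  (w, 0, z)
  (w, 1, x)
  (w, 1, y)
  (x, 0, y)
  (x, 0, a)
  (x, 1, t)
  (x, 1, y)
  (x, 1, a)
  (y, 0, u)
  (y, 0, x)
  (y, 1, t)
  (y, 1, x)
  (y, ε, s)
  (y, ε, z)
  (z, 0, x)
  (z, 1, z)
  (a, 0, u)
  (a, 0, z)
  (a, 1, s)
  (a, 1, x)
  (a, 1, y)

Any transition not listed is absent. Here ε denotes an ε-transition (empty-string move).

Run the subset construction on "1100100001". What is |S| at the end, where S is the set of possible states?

Start in {s}.
Read '1': s→{t}; union {t}; ε-closure = {t, v, w}.
Read '1': t→{s, t, w}, v→{a}, w→{x, y}; union {s, t, w, x, y, a}; ε-closure = {s, t, v, w, x, y, z, a}.
Read '0': s→{s, y, z}, t→{s, z}, v→{v, y, a}, w→{z}, x→{y, a}, y→{u, x}, z→{x}, a→{u, z}; now {s, u, v, x, y, z, a}.
Read '0': s→{s, y, z}, u→{w}, v→{v, y, a}, x→{y, a}, y→{u, x}, z→{x}, a→{u, z}; now {s, u, v, w, x, y, z, a}.
Read '1': s→{t}, u→{z}, v→{a}, w→{x, y}, x→{t, y, a}, y→{t, x}, z→{z}, a→{s, x, y}; union {s, t, x, y, z, a}; ε-closure = {s, t, v, w, x, y, z, a}.
Read '0': s→{s, y, z}, t→{s, z}, v→{v, y, a}, w→{z}, x→{y, a}, y→{u, x}, z→{x}, a→{u, z}; now {s, u, v, x, y, z, a}.
Read '0': s→{s, y, z}, u→{w}, v→{v, y, a}, x→{y, a}, y→{u, x}, z→{x}, a→{u, z}; now {s, u, v, w, x, y, z, a}.
Read '0': s→{s, y, z}, u→{w}, v→{v, y, a}, w→{z}, x→{y, a}, y→{u, x}, z→{x}, a→{u, z}; now {s, u, v, w, x, y, z, a}.
Read '0': s→{s, y, z}, u→{w}, v→{v, y, a}, w→{z}, x→{y, a}, y→{u, x}, z→{x}, a→{u, z}; now {s, u, v, w, x, y, z, a}.
Read '1': s→{t}, u→{z}, v→{a}, w→{x, y}, x→{t, y, a}, y→{t, x}, z→{z}, a→{s, x, y}; union {s, t, x, y, z, a}; ε-closure = {s, t, v, w, x, y, z, a}.
That set has 8 states.

8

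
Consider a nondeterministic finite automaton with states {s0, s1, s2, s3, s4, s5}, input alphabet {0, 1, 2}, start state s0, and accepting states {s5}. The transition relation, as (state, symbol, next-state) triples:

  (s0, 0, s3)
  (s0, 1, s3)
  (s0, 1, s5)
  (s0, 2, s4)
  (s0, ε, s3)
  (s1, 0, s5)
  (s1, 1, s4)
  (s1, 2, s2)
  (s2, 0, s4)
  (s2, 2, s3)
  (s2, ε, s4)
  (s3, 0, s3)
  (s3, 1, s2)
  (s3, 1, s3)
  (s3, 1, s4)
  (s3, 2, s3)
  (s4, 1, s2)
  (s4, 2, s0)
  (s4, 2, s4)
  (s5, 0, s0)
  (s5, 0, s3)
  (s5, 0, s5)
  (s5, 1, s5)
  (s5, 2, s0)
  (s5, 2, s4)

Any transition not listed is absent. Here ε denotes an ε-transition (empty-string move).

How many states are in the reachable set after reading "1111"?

4

Start: ε-closure({s0}) = {s0, s3}.
Read '1': s0→{s3, s5}, s3→{s2, s3, s4}; now {s2, s3, s4, s5}.
Read '1': s2→∅, s3→{s2, s3, s4}, s4→{s2}, s5→{s5}; now {s2, s3, s4, s5}.
Read '1': s2→∅, s3→{s2, s3, s4}, s4→{s2}, s5→{s5}; now {s2, s3, s4, s5}.
Read '1': s2→∅, s3→{s2, s3, s4}, s4→{s2}, s5→{s5}; now {s2, s3, s4, s5}.
That set has 4 states.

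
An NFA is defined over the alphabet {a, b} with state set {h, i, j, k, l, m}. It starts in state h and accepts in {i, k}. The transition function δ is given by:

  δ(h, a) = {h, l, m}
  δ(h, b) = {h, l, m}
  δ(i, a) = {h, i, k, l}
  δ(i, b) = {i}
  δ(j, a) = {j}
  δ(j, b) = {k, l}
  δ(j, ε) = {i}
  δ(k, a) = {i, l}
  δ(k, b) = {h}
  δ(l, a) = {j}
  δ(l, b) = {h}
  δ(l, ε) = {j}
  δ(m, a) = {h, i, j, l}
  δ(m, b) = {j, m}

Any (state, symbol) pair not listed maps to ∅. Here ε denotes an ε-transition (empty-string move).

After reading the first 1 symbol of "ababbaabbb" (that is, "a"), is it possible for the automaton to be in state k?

No

Start in {h}.
Read 'a': h→{h, l, m}; union {h, l, m}; ε-closure = {h, i, j, l, m}.
State k is not in {h, i, j, l, m}.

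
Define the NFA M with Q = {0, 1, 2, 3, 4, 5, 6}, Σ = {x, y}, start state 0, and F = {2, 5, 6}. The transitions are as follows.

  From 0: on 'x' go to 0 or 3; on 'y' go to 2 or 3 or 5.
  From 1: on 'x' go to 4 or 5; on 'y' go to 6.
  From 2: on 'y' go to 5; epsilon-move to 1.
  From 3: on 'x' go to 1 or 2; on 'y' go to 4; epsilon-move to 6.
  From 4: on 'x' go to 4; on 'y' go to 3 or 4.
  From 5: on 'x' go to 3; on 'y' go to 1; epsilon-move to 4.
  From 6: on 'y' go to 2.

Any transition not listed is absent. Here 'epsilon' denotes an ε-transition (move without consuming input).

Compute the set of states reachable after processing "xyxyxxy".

{1, 2, 3, 4, 5, 6}

Start in {0}.
Read 'x': {0} → {0, 3, 6}.
Read 'y': {0, 3, 6} → {1, 2, 3, 4, 5, 6}.
Read 'x': {1, 2, 3, 4, 5, 6} → {1, 2, 3, 4, 5, 6}.
Read 'y': {1, 2, 3, 4, 5, 6} → {1, 2, 3, 4, 5, 6}.
Read 'x': {1, 2, 3, 4, 5, 6} → {1, 2, 3, 4, 5, 6}.
Read 'x': {1, 2, 3, 4, 5, 6} → {1, 2, 3, 4, 5, 6}.
Read 'y': {1, 2, 3, 4, 5, 6} → {1, 2, 3, 4, 5, 6}.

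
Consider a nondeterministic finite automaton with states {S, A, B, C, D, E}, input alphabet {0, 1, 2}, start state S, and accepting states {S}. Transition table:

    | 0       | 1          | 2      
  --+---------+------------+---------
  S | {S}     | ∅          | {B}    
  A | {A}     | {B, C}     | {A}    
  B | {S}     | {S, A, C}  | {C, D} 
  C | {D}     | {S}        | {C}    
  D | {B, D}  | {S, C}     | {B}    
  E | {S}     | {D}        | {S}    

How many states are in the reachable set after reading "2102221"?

Start in {S}.
Read '2': {S} → {B}.
Read '1': {B} → {S, A, C}.
Read '0': {S, A, C} → {S, A, D}.
Read '2': {S, A, D} → {A, B}.
Read '2': {A, B} → {A, C, D}.
Read '2': {A, C, D} → {A, B, C}.
Read '1': {A, B, C} → {S, A, B, C}.
That set has 4 states.

4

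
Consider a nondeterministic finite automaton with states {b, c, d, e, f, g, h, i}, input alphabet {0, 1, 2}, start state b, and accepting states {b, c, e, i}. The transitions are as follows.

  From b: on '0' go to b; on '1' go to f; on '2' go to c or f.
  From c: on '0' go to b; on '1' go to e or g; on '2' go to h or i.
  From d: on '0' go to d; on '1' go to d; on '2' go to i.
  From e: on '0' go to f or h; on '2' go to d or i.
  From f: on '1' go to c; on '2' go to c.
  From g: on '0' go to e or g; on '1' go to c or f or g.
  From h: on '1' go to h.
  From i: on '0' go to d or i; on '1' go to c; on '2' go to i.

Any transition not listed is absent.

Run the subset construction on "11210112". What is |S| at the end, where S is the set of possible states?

Start in {b}.
Read '1': b→{f}; now {f}.
Read '1': f→{c}; now {c}.
Read '2': c→{h, i}; now {h, i}.
Read '1': h→{h}, i→{c}; now {c, h}.
Read '0': c→{b}, h→∅; now {b}.
Read '1': b→{f}; now {f}.
Read '1': f→{c}; now {c}.
Read '2': c→{h, i}; now {h, i}.
That set has 2 states.

2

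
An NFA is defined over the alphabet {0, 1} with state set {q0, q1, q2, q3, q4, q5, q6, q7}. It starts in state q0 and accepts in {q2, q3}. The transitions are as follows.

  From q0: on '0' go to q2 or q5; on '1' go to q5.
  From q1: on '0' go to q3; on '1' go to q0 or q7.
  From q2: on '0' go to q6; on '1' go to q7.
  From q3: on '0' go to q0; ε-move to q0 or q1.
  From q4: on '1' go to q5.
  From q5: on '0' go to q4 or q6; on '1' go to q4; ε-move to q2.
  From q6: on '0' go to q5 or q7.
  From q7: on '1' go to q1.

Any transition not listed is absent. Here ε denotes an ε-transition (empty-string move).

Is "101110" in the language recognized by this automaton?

Yes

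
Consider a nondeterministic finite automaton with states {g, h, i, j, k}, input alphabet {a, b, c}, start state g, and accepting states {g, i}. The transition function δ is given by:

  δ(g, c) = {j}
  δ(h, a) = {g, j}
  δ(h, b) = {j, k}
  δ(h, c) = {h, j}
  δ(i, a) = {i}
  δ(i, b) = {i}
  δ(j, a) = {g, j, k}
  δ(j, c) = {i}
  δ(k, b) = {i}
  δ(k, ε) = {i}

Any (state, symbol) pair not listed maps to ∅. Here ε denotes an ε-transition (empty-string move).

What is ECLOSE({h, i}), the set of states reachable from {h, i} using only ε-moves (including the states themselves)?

{h, i}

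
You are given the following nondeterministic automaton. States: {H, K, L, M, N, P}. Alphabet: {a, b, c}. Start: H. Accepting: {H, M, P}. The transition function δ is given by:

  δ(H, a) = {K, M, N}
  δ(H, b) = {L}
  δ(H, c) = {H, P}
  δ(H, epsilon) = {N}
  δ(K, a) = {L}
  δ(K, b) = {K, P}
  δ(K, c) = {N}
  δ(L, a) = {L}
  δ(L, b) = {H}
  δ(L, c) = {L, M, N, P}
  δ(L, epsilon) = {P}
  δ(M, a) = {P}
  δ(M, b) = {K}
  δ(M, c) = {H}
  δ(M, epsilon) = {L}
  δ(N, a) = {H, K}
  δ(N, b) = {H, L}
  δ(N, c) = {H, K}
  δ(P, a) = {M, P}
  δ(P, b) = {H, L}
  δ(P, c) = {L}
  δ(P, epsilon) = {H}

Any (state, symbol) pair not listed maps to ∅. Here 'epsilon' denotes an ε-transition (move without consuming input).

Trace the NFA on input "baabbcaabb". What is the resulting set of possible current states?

Start: ε-closure({H}) = {H, N}.
Read 'b': H→{L}, N→{H, L}; union {H, L}; ε-closure = {H, L, N, P}.
Read 'a': H→{K, M, N}, L→{L}, N→{H, K}, P→{M, P}; now {H, K, L, M, N, P}.
Read 'a': H→{K, M, N}, K→{L}, L→{L}, M→{P}, N→{H, K}, P→{M, P}; now {H, K, L, M, N, P}.
Read 'b': H→{L}, K→{K, P}, L→{H}, M→{K}, N→{H, L}, P→{H, L}; union {H, K, L, P}; ε-closure = {H, K, L, N, P}.
Read 'b': H→{L}, K→{K, P}, L→{H}, N→{H, L}, P→{H, L}; union {H, K, L, P}; ε-closure = {H, K, L, N, P}.
Read 'c': H→{H, P}, K→{N}, L→{L, M, N, P}, N→{H, K}, P→{L}; now {H, K, L, M, N, P}.
Read 'a': H→{K, M, N}, K→{L}, L→{L}, M→{P}, N→{H, K}, P→{M, P}; now {H, K, L, M, N, P}.
Read 'a': H→{K, M, N}, K→{L}, L→{L}, M→{P}, N→{H, K}, P→{M, P}; now {H, K, L, M, N, P}.
Read 'b': H→{L}, K→{K, P}, L→{H}, M→{K}, N→{H, L}, P→{H, L}; union {H, K, L, P}; ε-closure = {H, K, L, N, P}.
Read 'b': H→{L}, K→{K, P}, L→{H}, N→{H, L}, P→{H, L}; union {H, K, L, P}; ε-closure = {H, K, L, N, P}.

{H, K, L, N, P}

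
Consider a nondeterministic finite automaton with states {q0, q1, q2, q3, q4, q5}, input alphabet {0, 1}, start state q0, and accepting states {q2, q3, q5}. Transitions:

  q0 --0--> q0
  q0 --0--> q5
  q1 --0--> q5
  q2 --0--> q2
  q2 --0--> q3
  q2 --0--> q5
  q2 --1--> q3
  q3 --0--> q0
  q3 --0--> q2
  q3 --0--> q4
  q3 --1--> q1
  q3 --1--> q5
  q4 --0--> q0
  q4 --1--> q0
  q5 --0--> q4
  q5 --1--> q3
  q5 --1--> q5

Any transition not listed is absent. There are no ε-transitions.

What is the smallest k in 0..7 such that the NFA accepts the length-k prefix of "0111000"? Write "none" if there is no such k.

1

Start in {q0}.
Read '0': q0→{q0, q5}; now {q0, q5}.
None of the earlier sets intersect F, but {q0, q5} does.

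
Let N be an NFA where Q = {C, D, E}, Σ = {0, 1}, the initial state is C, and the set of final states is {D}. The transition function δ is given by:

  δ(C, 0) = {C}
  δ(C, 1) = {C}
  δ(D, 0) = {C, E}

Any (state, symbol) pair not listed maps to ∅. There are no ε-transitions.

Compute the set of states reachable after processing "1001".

Start in {C}.
Read '1': C→{C}; now {C}.
Read '0': C→{C}; now {C}.
Read '0': C→{C}; now {C}.
Read '1': C→{C}; now {C}.

{C}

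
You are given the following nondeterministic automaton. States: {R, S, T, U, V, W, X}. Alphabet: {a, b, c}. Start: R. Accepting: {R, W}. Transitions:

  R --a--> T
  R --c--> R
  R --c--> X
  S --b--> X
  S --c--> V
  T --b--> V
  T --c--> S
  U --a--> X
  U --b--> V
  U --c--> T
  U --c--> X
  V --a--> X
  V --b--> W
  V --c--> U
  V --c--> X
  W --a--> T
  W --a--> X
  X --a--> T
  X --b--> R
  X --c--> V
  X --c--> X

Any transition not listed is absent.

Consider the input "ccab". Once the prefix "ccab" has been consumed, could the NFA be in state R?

Yes

Start in {R}.
Read 'c': R→{R, X}; now {R, X}.
Read 'c': R→{R, X}, X→{V, X}; now {R, V, X}.
Read 'a': R→{T}, V→{X}, X→{T}; now {T, X}.
Read 'b': T→{V}, X→{R}; now {R, V}.
State R is in {R, V}.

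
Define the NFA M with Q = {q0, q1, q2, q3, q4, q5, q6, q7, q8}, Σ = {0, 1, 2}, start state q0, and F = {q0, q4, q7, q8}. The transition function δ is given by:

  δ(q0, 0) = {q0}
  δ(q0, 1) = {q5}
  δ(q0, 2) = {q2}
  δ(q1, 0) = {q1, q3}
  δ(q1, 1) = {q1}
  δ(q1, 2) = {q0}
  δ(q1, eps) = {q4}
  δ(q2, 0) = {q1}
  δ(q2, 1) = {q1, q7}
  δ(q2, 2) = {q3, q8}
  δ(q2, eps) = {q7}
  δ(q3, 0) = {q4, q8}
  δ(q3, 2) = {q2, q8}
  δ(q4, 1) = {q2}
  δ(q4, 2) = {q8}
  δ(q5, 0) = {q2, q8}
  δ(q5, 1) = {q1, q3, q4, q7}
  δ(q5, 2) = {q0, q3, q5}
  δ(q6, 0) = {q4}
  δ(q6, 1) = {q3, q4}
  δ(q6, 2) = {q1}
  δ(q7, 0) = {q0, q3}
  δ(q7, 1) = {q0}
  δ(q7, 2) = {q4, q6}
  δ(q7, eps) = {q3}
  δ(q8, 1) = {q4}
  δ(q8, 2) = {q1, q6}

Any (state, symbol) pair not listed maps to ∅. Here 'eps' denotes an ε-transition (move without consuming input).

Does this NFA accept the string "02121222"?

Start in {q0}.
Read '0': {q0} → {q0}.
Read '2': {q0} → {q2, q3, q7}.
Read '1': {q2, q3, q7} → {q0, q1, q3, q4, q7}.
Read '2': {q0, q1, q3, q4, q7} → {q0, q2, q3, q4, q6, q7, q8}.
Read '1': {q0, q2, q3, q4, q6, q7, q8} → {q0, q1, q2, q3, q4, q5, q7}.
Read '2': {q0, q1, q2, q3, q4, q5, q7} → {q0, q2, q3, q4, q5, q6, q7, q8}.
Read '2': {q0, q2, q3, q4, q5, q6, q7, q8} → {q0, q1, q2, q3, q4, q5, q6, q7, q8}.
Read '2': {q0, q1, q2, q3, q4, q5, q6, q7, q8} → {q0, q1, q2, q3, q4, q5, q6, q7, q8}.
The final set {q0, q1, q2, q3, q4, q5, q6, q7, q8} contains the accepting states q0, q4, q7, q8.

Yes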